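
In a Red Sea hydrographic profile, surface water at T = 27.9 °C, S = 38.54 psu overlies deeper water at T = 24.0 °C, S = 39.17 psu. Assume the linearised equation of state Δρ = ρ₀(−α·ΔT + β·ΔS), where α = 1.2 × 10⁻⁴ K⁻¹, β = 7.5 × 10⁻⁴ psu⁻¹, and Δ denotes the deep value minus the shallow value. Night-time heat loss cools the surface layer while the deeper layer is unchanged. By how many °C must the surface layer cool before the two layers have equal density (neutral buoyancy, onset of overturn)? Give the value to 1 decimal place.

Neutral buoyancy requires Δρ = 0, i.e. −α(T_deep − T_surf′) + β(S_deep − S_surf) = 0.
T_surf′ = T_deep − (β/α)·ΔS = 24.0 − (7.5 × 10⁻⁴/1.2 × 10⁻⁴)·(+0.63) = 20.062 °C.
Cooling required: 27.9 − (20.062) = 7.838 °C.

7.8 °C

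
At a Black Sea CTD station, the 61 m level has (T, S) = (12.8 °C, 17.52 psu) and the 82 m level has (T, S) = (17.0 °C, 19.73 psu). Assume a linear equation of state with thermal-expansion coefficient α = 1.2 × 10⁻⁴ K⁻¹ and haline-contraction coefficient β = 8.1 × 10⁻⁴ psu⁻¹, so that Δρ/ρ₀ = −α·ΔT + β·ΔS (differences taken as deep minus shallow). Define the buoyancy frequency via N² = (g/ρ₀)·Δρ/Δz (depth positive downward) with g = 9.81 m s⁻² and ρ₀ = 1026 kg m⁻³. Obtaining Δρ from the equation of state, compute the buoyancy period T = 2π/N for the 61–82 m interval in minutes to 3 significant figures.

4.27 min

ΔT = +4.2 K, ΔS = +2.21 psu (deep − shallow).
Δρ/ρ₀ = −αΔT + βΔS = -5.04 × 10⁻⁴ + 1.7901 × 10⁻³ = 1.2861 × 10⁻³, so Δρ ≈ 1.320 kg m⁻³.
N² = (g/ρ₀)·Δρ/Δz = g·(Δρ/ρ₀)/Δz = 9.81 × 1.2861 × 10⁻³ / 21 = 6.0079 × 10⁻⁴ s⁻².
N = √(6.0079 × 10⁻⁴) = 0.024511 rad s⁻¹ → T = 2π/N = 256.34 s = 4.2723 min ≈ 4.27 min.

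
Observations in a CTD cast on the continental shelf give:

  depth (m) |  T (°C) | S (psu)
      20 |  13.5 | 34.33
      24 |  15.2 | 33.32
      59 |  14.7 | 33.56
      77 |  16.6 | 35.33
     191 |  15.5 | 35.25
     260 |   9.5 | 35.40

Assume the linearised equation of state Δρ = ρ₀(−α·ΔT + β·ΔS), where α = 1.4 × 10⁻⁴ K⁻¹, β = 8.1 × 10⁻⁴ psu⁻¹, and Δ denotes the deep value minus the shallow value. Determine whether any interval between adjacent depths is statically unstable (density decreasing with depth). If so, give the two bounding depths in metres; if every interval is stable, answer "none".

Evaluate Δρ/ρ₀ = −αΔT + βΔS across each adjacent pair:
  20–24 m: −αΔT+βΔS = −(1.4 × 10⁻⁴)(+1.7)+(8.1 × 10⁻⁴)(-1.01) = -1.1 × 10⁻³ → UNSTABLE
  24–59 m: −αΔT+βΔS = −(1.4 × 10⁻⁴)(-0.5)+(8.1 × 10⁻⁴)(+0.24) = 2.6 × 10⁻⁴ → stable
  59–77 m: −αΔT+βΔS = −(1.4 × 10⁻⁴)(+1.9)+(8.1 × 10⁻⁴)(+1.77) = 1.2 × 10⁻³ → stable
  77–191 m: −αΔT+βΔS = −(1.4 × 10⁻⁴)(-1.1)+(8.1 × 10⁻⁴)(-0.08) = 8.9 × 10⁻⁵ → stable
  191–260 m: −αΔT+βΔS = −(1.4 × 10⁻⁴)(-6.0)+(8.1 × 10⁻⁴)(+0.15) = 9.6 × 10⁻⁴ → stable
The 20–24 m interval has Δρ < 0: lighter water underlies denser water.

20–24 m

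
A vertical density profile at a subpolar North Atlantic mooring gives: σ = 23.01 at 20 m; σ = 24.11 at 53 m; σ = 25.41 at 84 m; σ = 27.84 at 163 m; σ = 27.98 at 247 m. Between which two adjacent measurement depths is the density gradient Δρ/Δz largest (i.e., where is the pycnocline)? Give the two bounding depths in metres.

Compute the density gradient over each adjacent pair:
  20–53 m: Δρ/Δz = 1.10/33 = 0.033 kg m⁻⁴
  53–84 m: Δρ/Δz = 1.30/31 = 0.042 kg m⁻⁴
  84–163 m: Δρ/Δz = 2.43/79 = 0.031 kg m⁻⁴
  163–247 m: Δρ/Δz = 0.14/84 = 1.7 × 10⁻³ kg m⁻⁴
The largest gradient is in the 53–84 m interval — the pycnocline.

53–84 m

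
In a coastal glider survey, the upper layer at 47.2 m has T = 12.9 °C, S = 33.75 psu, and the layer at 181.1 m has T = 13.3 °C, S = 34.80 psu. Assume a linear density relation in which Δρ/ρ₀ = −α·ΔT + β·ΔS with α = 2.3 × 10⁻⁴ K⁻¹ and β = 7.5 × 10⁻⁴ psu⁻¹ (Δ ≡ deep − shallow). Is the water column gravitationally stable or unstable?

stable

ΔT = 13.3 − 12.9 = +0.4 K and ΔS = 34.80 − 33.75 = +1.05 psu (deep − shallow).
−αΔT = -9.20 × 10⁻⁵; βΔS = 7.875 × 10⁻⁴; sum Δρ/ρ₀ = 6.955 × 10⁻⁴.
Δρ/ρ₀ > 0, so Δρ > 0: deeper water is denser → statically stable.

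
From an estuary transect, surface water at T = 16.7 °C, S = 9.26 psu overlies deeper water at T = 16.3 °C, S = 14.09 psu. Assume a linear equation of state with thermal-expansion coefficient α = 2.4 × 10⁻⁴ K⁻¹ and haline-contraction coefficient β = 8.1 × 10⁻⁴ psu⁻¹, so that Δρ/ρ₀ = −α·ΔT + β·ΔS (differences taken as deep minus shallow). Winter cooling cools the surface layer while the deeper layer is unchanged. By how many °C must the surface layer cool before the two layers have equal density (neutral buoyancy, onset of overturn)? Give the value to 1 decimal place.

16.7 °C

Neutral buoyancy requires Δρ = 0, i.e. −α(T_deep − T_surf′) + β(S_deep − S_surf) = 0.
T_surf′ = T_deep − (β/α)·ΔS = 16.3 − (8.1 × 10⁻⁴/2.4 × 10⁻⁴)·(+4.83) = -0.001 °C.
Cooling required: 16.7 − (-0.001) = 16.701 °C.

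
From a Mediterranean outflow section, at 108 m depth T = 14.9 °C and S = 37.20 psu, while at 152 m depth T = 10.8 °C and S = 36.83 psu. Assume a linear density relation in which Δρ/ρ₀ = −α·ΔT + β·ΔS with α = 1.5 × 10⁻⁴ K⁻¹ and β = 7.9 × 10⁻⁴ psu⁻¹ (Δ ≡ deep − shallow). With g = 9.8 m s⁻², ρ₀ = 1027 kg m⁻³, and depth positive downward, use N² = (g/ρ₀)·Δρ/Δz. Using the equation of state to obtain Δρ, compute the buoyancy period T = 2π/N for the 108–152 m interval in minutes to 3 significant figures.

12.4 min

ΔT = -4.1 K, ΔS = -0.37 psu (deep − shallow).
Δρ/ρ₀ = −αΔT + βΔS = 6.15 × 10⁻⁴ − 2.923 × 10⁻⁴ = 3.227 × 10⁻⁴, so Δρ ≈ 0.3314 kg m⁻³.
N² = (g/ρ₀)·Δρ/Δz = g·(Δρ/ρ₀)/Δz = 9.8 × 3.227 × 10⁻⁴ / 44 = 7.1874 × 10⁻⁵ s⁻².
N = √(7.1874 × 10⁻⁵) = 8.4779 × 10⁻³ rad s⁻¹ → T = 2π/N = 741.13 s = 12.352 min ≈ 12.4 min.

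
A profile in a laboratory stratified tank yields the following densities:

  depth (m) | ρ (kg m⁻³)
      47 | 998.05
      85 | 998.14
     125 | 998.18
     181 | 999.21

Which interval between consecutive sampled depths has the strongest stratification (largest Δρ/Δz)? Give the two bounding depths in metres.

Compute the density gradient over each adjacent pair:
  47–85 m: Δρ/Δz = 0.09/38 = 2.4 × 10⁻³ kg m⁻⁴
  85–125 m: Δρ/Δz = 0.04/40 = 1.0 × 10⁻³ kg m⁻⁴
  125–181 m: Δρ/Δz = 1.03/56 = 0.018 kg m⁻⁴
The largest gradient is in the 125–181 m interval — the pycnocline.

125–181 m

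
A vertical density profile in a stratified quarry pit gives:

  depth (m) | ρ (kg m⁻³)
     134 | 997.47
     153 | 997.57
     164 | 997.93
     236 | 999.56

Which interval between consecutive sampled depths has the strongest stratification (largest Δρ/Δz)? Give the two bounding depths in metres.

153–164 m

Compute the density gradient over each adjacent pair:
  134–153 m: Δρ/Δz = 0.10/19 = 5.3 × 10⁻³ kg m⁻⁴
  153–164 m: Δρ/Δz = 0.36/11 = 0.033 kg m⁻⁴
  164–236 m: Δρ/Δz = 1.63/72 = 0.023 kg m⁻⁴
The largest gradient is in the 153–164 m interval — the pycnocline.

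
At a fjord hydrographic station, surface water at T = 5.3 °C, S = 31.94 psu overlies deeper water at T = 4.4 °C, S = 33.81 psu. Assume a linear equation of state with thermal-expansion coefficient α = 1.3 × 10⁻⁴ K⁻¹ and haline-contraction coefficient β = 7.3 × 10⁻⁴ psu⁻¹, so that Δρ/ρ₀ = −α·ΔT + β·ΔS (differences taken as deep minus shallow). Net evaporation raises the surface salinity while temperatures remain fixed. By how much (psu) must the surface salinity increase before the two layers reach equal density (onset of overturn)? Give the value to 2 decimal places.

Neutral buoyancy requires −α(T_deep − T_surf) + β(S_deep − S_surf′) = 0.
S_surf′ = S_deep − (α/β)·ΔT = 33.81 − (1.3 × 10⁻⁴/7.3 × 10⁻⁴)·(-0.9) = 33.9703 psu.
Increase required: 33.9703 − 31.94 = 2.0303 psu.

2.03 psu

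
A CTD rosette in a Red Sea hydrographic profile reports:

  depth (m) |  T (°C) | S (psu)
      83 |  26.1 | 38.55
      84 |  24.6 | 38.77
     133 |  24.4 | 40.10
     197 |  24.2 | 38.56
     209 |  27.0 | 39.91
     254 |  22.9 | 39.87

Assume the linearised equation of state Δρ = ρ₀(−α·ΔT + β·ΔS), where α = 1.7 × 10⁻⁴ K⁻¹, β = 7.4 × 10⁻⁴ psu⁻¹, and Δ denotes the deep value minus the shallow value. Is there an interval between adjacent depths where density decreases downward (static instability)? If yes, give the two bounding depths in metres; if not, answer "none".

133–197 m

Evaluate Δρ/ρ₀ = −αΔT + βΔS across each adjacent pair:
  83–84 m: −αΔT+βΔS = −(1.7 × 10⁻⁴)(-1.5)+(7.4 × 10⁻⁴)(+0.22) = 4.2 × 10⁻⁴ → stable
  84–133 m: −αΔT+βΔS = −(1.7 × 10⁻⁴)(-0.2)+(7.4 × 10⁻⁴)(+1.33) = 1.0 × 10⁻³ → stable
  133–197 m: −αΔT+βΔS = −(1.7 × 10⁻⁴)(-0.2)+(7.4 × 10⁻⁴)(-1.54) = -1.1 × 10⁻³ → UNSTABLE
  197–209 m: −αΔT+βΔS = −(1.7 × 10⁻⁴)(+2.8)+(7.4 × 10⁻⁴)(+1.35) = 5.2 × 10⁻⁴ → stable
  209–254 m: −αΔT+βΔS = −(1.7 × 10⁻⁴)(-4.1)+(7.4 × 10⁻⁴)(-0.04) = 6.7 × 10⁻⁴ → stable
The 133–197 m interval has Δρ < 0: lighter water underlies denser water.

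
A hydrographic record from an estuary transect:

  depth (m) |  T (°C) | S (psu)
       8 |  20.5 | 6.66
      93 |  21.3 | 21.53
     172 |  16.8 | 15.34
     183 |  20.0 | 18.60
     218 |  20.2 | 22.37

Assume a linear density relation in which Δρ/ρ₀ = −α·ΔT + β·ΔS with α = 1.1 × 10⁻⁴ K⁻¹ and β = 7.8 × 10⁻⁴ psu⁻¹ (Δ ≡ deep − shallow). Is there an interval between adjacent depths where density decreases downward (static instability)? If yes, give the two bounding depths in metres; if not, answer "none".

Evaluate Δρ/ρ₀ = −αΔT + βΔS across each adjacent pair:
  8–93 m: −αΔT+βΔS = −(1.1 × 10⁻⁴)(+0.8)+(7.8 × 10⁻⁴)(+14.87) = 0.012 → stable
  93–172 m: −αΔT+βΔS = −(1.1 × 10⁻⁴)(-4.5)+(7.8 × 10⁻⁴)(-6.19) = -4.3 × 10⁻³ → UNSTABLE
  172–183 m: −αΔT+βΔS = −(1.1 × 10⁻⁴)(+3.2)+(7.8 × 10⁻⁴)(+3.26) = 2.2 × 10⁻³ → stable
  183–218 m: −αΔT+βΔS = −(1.1 × 10⁻⁴)(+0.2)+(7.8 × 10⁻⁴)(+3.77) = 2.9 × 10⁻³ → stable
The 93–172 m interval has Δρ < 0: lighter water underlies denser water.

93–172 m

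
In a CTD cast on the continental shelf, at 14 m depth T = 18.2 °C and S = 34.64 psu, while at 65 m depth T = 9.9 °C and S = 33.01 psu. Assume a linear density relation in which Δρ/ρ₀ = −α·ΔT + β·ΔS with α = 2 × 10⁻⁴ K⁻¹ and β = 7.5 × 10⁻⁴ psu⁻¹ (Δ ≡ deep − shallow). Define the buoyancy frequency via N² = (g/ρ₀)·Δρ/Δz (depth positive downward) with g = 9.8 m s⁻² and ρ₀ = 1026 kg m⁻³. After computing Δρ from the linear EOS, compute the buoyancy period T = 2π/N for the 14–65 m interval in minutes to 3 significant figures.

11.4 min

ΔT = -8.3 K, ΔS = -1.63 psu (deep − shallow).
Δρ/ρ₀ = −αΔT + βΔS = 1.66 × 10⁻³ − 1.2225 × 10⁻³ = 4.375 × 10⁻⁴, so Δρ ≈ 0.4489 kg m⁻³.
N² = (g/ρ₀)·Δρ/Δz = g·(Δρ/ρ₀)/Δz = 9.8 × 4.375 × 10⁻⁴ / 51 = 8.4069 × 10⁻⁵ s⁻².
N = √(8.4069 × 10⁻⁵) = 9.1689 × 10⁻³ rad s⁻¹ → T = 2π/N = 685.27 s = 11.421 min ≈ 11.4 min.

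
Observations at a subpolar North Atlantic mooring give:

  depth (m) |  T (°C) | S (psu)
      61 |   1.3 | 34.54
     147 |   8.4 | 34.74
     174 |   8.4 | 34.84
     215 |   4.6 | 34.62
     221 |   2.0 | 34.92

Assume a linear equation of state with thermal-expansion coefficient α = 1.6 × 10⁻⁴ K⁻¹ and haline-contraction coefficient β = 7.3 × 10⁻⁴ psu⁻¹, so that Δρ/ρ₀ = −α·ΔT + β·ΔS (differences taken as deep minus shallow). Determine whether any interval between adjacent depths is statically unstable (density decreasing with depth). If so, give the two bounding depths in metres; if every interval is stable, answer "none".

Evaluate Δρ/ρ₀ = −αΔT + βΔS across each adjacent pair:
  61–147 m: −αΔT+βΔS = −(1.6 × 10⁻⁴)(+7.1)+(7.3 × 10⁻⁴)(+0.20) = -9.9 × 10⁻⁴ → UNSTABLE
  147–174 m: −αΔT+βΔS = −(1.6 × 10⁻⁴)(+0.0)+(7.3 × 10⁻⁴)(+0.10) = 7.3 × 10⁻⁵ → stable
  174–215 m: −αΔT+βΔS = −(1.6 × 10⁻⁴)(-3.8)+(7.3 × 10⁻⁴)(-0.22) = 4.5 × 10⁻⁴ → stable
  215–221 m: −αΔT+βΔS = −(1.6 × 10⁻⁴)(-2.6)+(7.3 × 10⁻⁴)(+0.30) = 6.4 × 10⁻⁴ → stable
The 61–147 m interval has Δρ < 0: lighter water underlies denser water.

61–147 m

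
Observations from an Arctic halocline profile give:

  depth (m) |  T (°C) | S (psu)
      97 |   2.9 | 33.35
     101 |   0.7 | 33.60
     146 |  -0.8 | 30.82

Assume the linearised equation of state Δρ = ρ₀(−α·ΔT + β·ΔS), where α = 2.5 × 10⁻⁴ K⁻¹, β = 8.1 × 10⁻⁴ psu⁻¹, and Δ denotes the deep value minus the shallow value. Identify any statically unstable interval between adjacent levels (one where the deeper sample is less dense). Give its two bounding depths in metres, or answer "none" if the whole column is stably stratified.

101–146 m

Evaluate Δρ/ρ₀ = −αΔT + βΔS across each adjacent pair:
  97–101 m: −αΔT+βΔS = −(2.5 × 10⁻⁴)(-2.2)+(8.1 × 10⁻⁴)(+0.25) = 7.5 × 10⁻⁴ → stable
  101–146 m: −αΔT+βΔS = −(2.5 × 10⁻⁴)(-1.5)+(8.1 × 10⁻⁴)(-2.78) = -1.9 × 10⁻³ → UNSTABLE
The 101–146 m interval has Δρ < 0: lighter water underlies denser water.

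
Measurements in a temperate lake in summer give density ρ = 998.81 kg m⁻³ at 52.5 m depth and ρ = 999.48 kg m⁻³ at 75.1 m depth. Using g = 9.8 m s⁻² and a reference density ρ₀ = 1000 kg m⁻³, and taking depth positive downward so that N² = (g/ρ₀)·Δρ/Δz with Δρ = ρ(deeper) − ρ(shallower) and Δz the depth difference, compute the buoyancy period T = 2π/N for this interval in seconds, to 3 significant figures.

Δρ = 999.48 − 998.81 = 0.67 kg m⁻³ over Δz = 75.1 − 52.5 = 22.6 m.
N² = (9.8/1000) × (0.67/22.6) = 2.9053 × 10⁻⁴ s⁻².
N = √(2.9053 × 10⁻⁴) = 0.017045 rad s⁻¹, so T = 2π/N = 368.62 s ≈ 369 s.

369 s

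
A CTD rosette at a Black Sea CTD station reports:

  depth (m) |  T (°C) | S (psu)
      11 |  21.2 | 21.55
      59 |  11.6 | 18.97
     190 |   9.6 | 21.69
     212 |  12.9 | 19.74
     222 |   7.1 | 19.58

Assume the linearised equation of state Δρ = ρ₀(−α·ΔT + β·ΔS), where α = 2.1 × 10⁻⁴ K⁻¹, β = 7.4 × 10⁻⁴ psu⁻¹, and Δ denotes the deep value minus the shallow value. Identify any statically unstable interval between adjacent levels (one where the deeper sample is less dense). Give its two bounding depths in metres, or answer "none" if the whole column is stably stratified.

190–212 m

Evaluate Δρ/ρ₀ = −αΔT + βΔS across each adjacent pair:
  11–59 m: −αΔT+βΔS = −(2.1 × 10⁻⁴)(-9.6)+(7.4 × 10⁻⁴)(-2.58) = 1.1 × 10⁻⁴ → stable
  59–190 m: −αΔT+βΔS = −(2.1 × 10⁻⁴)(-2.0)+(7.4 × 10⁻⁴)(+2.72) = 2.4 × 10⁻³ → stable
  190–212 m: −αΔT+βΔS = −(2.1 × 10⁻⁴)(+3.3)+(7.4 × 10⁻⁴)(-1.95) = -2.1 × 10⁻³ → UNSTABLE
  212–222 m: −αΔT+βΔS = −(2.1 × 10⁻⁴)(-5.8)+(7.4 × 10⁻⁴)(-0.16) = 1.1 × 10⁻³ → stable
The 190–212 m interval has Δρ < 0: lighter water underlies denser water.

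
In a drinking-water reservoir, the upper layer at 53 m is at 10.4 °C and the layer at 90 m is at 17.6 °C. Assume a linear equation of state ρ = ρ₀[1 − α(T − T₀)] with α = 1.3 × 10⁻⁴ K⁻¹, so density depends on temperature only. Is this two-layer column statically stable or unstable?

ΔT = 17.6 − 10.4 = +7.2 K, so Δρ/ρ₀ = −αΔT = -9.36 × 10⁻⁴.
Δρ/ρ₀ < 0, so Δρ < 0: deeper water is lighter → statically unstable; the column would overturn.

unstable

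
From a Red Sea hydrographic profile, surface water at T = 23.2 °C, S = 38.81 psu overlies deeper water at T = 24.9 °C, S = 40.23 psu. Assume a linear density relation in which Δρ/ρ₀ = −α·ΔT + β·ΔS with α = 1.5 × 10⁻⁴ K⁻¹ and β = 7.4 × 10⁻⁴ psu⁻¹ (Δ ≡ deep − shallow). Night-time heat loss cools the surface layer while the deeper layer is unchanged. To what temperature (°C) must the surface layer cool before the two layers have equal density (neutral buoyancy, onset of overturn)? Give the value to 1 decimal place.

Neutral buoyancy requires Δρ = 0, i.e. −α(T_deep − T_surf′) + β(S_deep − S_surf) = 0.
T_surf′ = T_deep − (β/α)·ΔS = 24.9 − (7.4 × 10⁻⁴/1.5 × 10⁻⁴)·(+1.42) = 17.895 °C.
Cooling required: 23.2 − (17.895) = 5.305 °C.

17.9 °C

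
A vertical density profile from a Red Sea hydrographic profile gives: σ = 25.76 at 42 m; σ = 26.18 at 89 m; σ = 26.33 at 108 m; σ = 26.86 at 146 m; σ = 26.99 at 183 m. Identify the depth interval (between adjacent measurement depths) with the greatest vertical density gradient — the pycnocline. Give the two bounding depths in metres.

Compute the density gradient over each adjacent pair:
  42–89 m: Δρ/Δz = 0.42/47 = 8.9 × 10⁻³ kg m⁻⁴
  89–108 m: Δρ/Δz = 0.15/19 = 7.9 × 10⁻³ kg m⁻⁴
  108–146 m: Δρ/Δz = 0.53/38 = 0.014 kg m⁻⁴
  146–183 m: Δρ/Δz = 0.13/37 = 3.5 × 10⁻³ kg m⁻⁴
The largest gradient is in the 108–146 m interval — the pycnocline.

108–146 m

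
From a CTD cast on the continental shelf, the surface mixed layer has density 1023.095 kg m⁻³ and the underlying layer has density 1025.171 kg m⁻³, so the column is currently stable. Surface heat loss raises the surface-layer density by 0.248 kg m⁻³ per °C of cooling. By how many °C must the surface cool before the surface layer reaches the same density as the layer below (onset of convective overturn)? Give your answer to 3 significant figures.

Density deficit of the surface layer: 1025.171 − 1023.095 = 2.076 kg m⁻³.
Required change = 2.076 / 0.248 = 8.37 °C.

8.37 °C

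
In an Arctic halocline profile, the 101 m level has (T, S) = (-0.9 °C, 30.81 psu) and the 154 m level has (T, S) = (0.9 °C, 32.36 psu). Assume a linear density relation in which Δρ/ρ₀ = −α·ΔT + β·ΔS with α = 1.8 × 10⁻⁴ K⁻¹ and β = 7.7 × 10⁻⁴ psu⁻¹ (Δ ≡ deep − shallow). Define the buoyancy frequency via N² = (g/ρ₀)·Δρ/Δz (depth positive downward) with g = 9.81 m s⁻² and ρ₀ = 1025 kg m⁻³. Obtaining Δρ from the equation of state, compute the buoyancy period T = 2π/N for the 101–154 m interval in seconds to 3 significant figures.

495 s

ΔT = +1.8 K, ΔS = +1.55 psu (deep − shallow).
Δρ/ρ₀ = −αΔT + βΔS = -3.24 × 10⁻⁴ + 1.1935 × 10⁻³ = 8.695 × 10⁻⁴, so Δρ ≈ 0.8912 kg m⁻³.
N² = (g/ρ₀)·Δρ/Δz = g·(Δρ/ρ₀)/Δz = 9.81 × 8.695 × 10⁻⁴ / 53 = 1.6094 × 10⁻⁴ s⁻².
N = √(1.6094 × 10⁻⁴) = 0.012686 rad s⁻¹ → T = 2π/N = 495.28 s ≈ 495 s.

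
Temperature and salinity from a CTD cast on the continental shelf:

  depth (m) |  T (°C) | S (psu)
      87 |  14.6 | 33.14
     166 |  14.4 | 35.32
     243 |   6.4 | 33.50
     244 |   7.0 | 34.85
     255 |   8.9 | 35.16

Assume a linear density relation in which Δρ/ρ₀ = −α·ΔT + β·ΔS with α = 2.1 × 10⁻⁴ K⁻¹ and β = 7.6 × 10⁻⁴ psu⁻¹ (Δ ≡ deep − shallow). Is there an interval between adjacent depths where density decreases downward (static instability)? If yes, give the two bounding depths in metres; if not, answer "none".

244–255 m

Evaluate Δρ/ρ₀ = −αΔT + βΔS across each adjacent pair:
  87–166 m: −αΔT+βΔS = −(2.1 × 10⁻⁴)(-0.2)+(7.6 × 10⁻⁴)(+2.18) = 1.7 × 10⁻³ → stable
  166–243 m: −αΔT+βΔS = −(2.1 × 10⁻⁴)(-8.0)+(7.6 × 10⁻⁴)(-1.82) = 3.0 × 10⁻⁴ → stable
  243–244 m: −αΔT+βΔS = −(2.1 × 10⁻⁴)(+0.6)+(7.6 × 10⁻⁴)(+1.35) = 9.0 × 10⁻⁴ → stable
  244–255 m: −αΔT+βΔS = −(2.1 × 10⁻⁴)(+1.9)+(7.6 × 10⁻⁴)(+0.31) = -1.6 × 10⁻⁴ → UNSTABLE
The 244–255 m interval has Δρ < 0: lighter water underlies denser water.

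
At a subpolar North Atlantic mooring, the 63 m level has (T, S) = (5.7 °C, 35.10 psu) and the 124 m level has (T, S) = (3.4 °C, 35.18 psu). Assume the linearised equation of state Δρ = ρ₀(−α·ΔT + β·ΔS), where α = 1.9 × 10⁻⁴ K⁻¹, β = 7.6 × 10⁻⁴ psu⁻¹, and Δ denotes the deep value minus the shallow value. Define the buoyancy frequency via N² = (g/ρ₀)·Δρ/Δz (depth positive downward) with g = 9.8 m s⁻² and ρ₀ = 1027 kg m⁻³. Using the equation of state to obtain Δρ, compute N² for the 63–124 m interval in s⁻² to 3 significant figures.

ΔT = -2.3 K, ΔS = +0.08 psu (deep − shallow).
Δρ/ρ₀ = −αΔT + βΔS = 4.37 × 10⁻⁴ + 6.08 × 10⁻⁵ = 4.978 × 10⁻⁴, so Δρ ≈ 0.5112 kg m⁻³.
N² = (g/ρ₀)·Δρ/Δz = g·(Δρ/ρ₀)/Δz = 9.8 × 4.978 × 10⁻⁴ / 61 = 7.9974 × 10⁻⁵ s⁻² ≈ 8.00 × 10⁻⁵ s⁻².

8.00 × 10⁻⁵ s⁻²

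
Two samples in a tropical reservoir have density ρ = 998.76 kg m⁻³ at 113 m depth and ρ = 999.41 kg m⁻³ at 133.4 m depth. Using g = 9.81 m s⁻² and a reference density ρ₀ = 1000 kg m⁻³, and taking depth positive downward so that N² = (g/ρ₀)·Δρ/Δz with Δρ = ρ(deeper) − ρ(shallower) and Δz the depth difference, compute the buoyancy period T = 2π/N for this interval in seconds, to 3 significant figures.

355 s

Δρ = 999.41 − 998.76 = 0.65 kg m⁻³ over Δz = 133.4 − 113 = 20.4 m.
N² = (9.81/1000) × (0.65/20.4) = 3.1257 × 10⁻⁴ s⁻².
N = √(3.1257 × 10⁻⁴) = 0.017680 rad s⁻¹, so T = 2π/N = 355.38 s ≈ 355 s.
Since Δρ > 0 the layer is stably stratified.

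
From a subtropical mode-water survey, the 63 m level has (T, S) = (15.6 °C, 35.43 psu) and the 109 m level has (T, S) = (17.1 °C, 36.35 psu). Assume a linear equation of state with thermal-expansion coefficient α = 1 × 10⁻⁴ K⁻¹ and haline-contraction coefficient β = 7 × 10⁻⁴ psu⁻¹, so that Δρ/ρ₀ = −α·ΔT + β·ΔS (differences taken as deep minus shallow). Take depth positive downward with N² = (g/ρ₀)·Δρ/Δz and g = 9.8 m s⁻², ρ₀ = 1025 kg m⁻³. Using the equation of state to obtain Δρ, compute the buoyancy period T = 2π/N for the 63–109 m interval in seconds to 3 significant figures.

ΔT = +1.5 K, ΔS = +0.92 psu (deep − shallow).
Δρ/ρ₀ = −αΔT + βΔS = -1.50 × 10⁻⁴ + 6.44 × 10⁻⁴ = 4.94 × 10⁻⁴, so Δρ ≈ 0.5064 kg m⁻³.
N² = (g/ρ₀)·Δρ/Δz = g·(Δρ/ρ₀)/Δz = 9.8 × 4.94 × 10⁻⁴ / 46 = 1.0524 × 10⁻⁴ s⁻².
N = √(1.0524 × 10⁻⁴) = 0.010259 rad s⁻¹ → T = 2π/N = 612.46 s ≈ 612 s.

612 s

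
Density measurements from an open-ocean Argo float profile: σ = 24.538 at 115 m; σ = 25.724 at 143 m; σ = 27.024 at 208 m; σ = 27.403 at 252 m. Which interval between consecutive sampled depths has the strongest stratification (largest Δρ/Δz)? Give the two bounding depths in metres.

Compute the density gradient over each adjacent pair:
  115–143 m: Δρ/Δz = 1.186/28 = 0.042 kg m⁻⁴
  143–208 m: Δρ/Δz = 1.300/65 = 0.020 kg m⁻⁴
  208–252 m: Δρ/Δz = 0.379/44 = 8.6 × 10⁻³ kg m⁻⁴
The largest gradient is in the 115–143 m interval — the pycnocline.

115–143 m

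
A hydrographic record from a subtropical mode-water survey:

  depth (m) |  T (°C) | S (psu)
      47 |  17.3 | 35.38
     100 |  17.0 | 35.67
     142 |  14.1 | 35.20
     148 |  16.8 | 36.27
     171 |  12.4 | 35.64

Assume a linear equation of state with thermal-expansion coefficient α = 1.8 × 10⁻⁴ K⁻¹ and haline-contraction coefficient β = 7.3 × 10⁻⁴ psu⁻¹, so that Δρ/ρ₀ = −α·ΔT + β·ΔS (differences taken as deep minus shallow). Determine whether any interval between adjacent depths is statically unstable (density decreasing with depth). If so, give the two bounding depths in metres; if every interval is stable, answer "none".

Evaluate Δρ/ρ₀ = −αΔT + βΔS across each adjacent pair:
  47–100 m: −αΔT+βΔS = −(1.8 × 10⁻⁴)(-0.3)+(7.3 × 10⁻⁴)(+0.29) = 2.7 × 10⁻⁴ → stable
  100–142 m: −αΔT+βΔS = −(1.8 × 10⁻⁴)(-2.9)+(7.3 × 10⁻⁴)(-0.47) = 1.8 × 10⁻⁴ → stable
  142–148 m: −αΔT+βΔS = −(1.8 × 10⁻⁴)(+2.7)+(7.3 × 10⁻⁴)(+1.07) = 3.0 × 10⁻⁴ → stable
  148–171 m: −αΔT+βΔS = −(1.8 × 10⁻⁴)(-4.4)+(7.3 × 10⁻⁴)(-0.63) = 3.3 × 10⁻⁴ → stable
Every interval has Δρ > 0: the column is stably stratified throughout.

none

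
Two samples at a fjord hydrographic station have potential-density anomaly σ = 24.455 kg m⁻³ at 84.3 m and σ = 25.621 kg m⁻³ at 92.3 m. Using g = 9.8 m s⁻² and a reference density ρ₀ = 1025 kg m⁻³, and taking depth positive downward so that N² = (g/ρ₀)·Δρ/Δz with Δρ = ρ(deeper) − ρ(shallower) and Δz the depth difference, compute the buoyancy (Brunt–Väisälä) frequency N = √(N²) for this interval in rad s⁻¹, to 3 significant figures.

0.0373 rad s⁻¹

Δρ = 1025.621 − 1024.455 = 1.166 kg m⁻³ over Δz = 92.3 − 84.3 = 8 m.
N² = (9.8/1025) × (1.166/8) = 1.3935 × 10⁻³ s⁻².
N = √(1.3935 × 10⁻³) = 0.037330 rad s⁻¹ ≈ 0.0373 rad s⁻¹.
N² > 0, so the interval is statically stable.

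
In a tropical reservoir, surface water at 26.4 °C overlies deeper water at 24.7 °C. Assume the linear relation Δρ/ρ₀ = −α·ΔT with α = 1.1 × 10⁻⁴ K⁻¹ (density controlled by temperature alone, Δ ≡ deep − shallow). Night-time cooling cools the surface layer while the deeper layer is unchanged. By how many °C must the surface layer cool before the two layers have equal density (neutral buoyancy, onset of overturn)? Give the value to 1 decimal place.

1.7 °C

With temperature the only control, equal density requires T_surf′ = T_deep.
T_surf′ = 24.7 °C.
Cooling required: 26.4 − 24.7 = 1.7 °C.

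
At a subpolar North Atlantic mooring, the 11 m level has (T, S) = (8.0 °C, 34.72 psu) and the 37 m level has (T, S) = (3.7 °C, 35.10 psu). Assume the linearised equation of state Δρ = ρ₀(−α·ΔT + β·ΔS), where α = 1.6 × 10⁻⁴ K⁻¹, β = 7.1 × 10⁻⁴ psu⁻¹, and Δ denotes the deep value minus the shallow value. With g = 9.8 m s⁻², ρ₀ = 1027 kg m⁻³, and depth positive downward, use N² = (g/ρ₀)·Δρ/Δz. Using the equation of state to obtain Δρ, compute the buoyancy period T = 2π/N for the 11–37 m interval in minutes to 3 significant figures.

5.51 min

ΔT = -4.3 K, ΔS = +0.38 psu (deep − shallow).
Δρ/ρ₀ = −αΔT + βΔS = 6.88 × 10⁻⁴ + 2.698 × 10⁻⁴ = 9.578 × 10⁻⁴, so Δρ ≈ 0.9837 kg m⁻³.
N² = (g/ρ₀)·Δρ/Δz = g·(Δρ/ρ₀)/Δz = 9.8 × 9.578 × 10⁻⁴ / 26 = 3.6102 × 10⁻⁴ s⁻².
N = √(3.6102 × 10⁻⁴) = 0.019001 rad s⁻¹ → T = 2π/N = 330.68 s = 5.5113 min ≈ 5.51 min.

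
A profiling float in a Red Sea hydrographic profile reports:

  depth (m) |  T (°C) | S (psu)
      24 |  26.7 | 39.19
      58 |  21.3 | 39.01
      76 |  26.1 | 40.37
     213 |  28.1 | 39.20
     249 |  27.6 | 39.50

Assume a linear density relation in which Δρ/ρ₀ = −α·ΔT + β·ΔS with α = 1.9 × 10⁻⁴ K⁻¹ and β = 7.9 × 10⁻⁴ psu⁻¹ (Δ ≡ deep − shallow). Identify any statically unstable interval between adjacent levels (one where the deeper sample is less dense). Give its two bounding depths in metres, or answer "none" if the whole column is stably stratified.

76–213 m

Evaluate Δρ/ρ₀ = −αΔT + βΔS across each adjacent pair:
  24–58 m: −αΔT+βΔS = −(1.9 × 10⁻⁴)(-5.4)+(7.9 × 10⁻⁴)(-0.18) = 8.8 × 10⁻⁴ → stable
  58–76 m: −αΔT+βΔS = −(1.9 × 10⁻⁴)(+4.8)+(7.9 × 10⁻⁴)(+1.36) = 1.6 × 10⁻⁴ → stable
  76–213 m: −αΔT+βΔS = −(1.9 × 10⁻⁴)(+2.0)+(7.9 × 10⁻⁴)(-1.17) = -1.3 × 10⁻³ → UNSTABLE
  213–249 m: −αΔT+βΔS = −(1.9 × 10⁻⁴)(-0.5)+(7.9 × 10⁻⁴)(+0.30) = 3.3 × 10⁻⁴ → stable
The 76–213 m interval has Δρ < 0: lighter water underlies denser water.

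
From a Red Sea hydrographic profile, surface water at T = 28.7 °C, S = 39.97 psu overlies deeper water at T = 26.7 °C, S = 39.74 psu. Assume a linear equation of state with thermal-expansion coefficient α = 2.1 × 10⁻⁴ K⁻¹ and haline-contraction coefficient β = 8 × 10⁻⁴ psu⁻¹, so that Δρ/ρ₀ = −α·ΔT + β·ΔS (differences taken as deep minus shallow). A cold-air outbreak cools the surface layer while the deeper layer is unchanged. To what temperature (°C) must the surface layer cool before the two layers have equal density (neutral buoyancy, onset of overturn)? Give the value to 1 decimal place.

27.6 °C

Neutral buoyancy requires Δρ = 0, i.e. −α(T_deep − T_surf′) + β(S_deep − S_surf) = 0.
T_surf′ = T_deep − (β/α)·ΔS = 26.7 − (8 × 10⁻⁴/2.1 × 10⁻⁴)·(-0.23) = 27.576 °C.
Cooling required: 28.7 − (27.576) = 1.124 °C.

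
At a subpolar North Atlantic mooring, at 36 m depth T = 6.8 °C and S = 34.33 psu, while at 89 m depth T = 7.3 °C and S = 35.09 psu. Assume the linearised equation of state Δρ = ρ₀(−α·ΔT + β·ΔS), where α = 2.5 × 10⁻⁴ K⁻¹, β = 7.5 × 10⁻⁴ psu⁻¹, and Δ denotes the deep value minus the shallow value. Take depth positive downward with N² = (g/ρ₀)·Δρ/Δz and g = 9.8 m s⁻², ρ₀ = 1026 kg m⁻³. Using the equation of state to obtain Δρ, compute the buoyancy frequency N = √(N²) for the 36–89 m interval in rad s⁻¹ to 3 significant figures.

ΔT = +0.5 K, ΔS = +0.76 psu (deep − shallow).
Δρ/ρ₀ = −αΔT + βΔS = -1.25 × 10⁻⁴ + 5.70 × 10⁻⁴ = 4.45 × 10⁻⁴, so Δρ ≈ 0.4566 kg m⁻³.
N² = (g/ρ₀)·Δρ/Δz = g·(Δρ/ρ₀)/Δz = 9.8 × 4.45 × 10⁻⁴ / 53 = 8.2283 × 10⁻⁵ s⁻².
N = √(8.2283 × 10⁻⁵) = 9.0710 × 10⁻³ rad s⁻¹ ≈ 9.07 × 10⁻³ rad s⁻¹.

9.07 × 10⁻³ rad s⁻¹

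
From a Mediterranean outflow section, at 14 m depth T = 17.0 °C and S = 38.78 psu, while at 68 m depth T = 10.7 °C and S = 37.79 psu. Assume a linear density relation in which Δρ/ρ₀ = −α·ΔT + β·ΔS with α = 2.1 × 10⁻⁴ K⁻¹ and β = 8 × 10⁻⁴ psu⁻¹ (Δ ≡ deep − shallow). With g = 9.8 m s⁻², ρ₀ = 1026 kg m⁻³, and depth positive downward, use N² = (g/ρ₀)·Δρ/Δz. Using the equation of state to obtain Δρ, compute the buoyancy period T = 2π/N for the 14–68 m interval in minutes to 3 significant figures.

ΔT = -6.3 K, ΔS = -0.99 psu (deep − shallow).
Δρ/ρ₀ = −αΔT + βΔS = 1.323 × 10⁻³ − 7.92 × 10⁻⁴ = 5.31 × 10⁻⁴, so Δρ ≈ 0.5448 kg m⁻³.
N² = (g/ρ₀)·Δρ/Δz = g·(Δρ/ρ₀)/Δz = 9.8 × 5.31 × 10⁻⁴ / 54 = 9.6367 × 10⁻⁵ s⁻².
N = √(9.6367 × 10⁻⁵) = 9.8167 × 10⁻³ rad s⁻¹ → T = 2π/N = 640.05 s = 10.667 min ≈ 10.7 min.

10.7 min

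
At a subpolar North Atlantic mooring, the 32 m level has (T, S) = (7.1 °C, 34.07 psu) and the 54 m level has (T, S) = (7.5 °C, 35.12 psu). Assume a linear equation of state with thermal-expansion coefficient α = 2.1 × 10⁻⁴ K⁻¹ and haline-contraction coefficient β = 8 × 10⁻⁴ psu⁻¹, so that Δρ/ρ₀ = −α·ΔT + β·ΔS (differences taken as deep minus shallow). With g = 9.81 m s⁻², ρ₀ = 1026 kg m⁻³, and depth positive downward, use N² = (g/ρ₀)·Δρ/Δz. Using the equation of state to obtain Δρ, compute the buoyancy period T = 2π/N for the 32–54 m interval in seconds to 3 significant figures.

342 s

ΔT = +0.4 K, ΔS = +1.05 psu (deep − shallow).
Δρ/ρ₀ = −αΔT + βΔS = -8.40 × 10⁻⁵ + 8.40 × 10⁻⁴ = 7.56 × 10⁻⁴, so Δρ ≈ 0.7757 kg m⁻³.
N² = (g/ρ₀)·Δρ/Δz = g·(Δρ/ρ₀)/Δz = 9.81 × 7.56 × 10⁻⁴ / 22 = 3.3711 × 10⁻⁴ s⁻².
N = √(3.3711 × 10⁻⁴) = 0.018361 rad s⁻¹ → T = 2π/N = 342.20 s ≈ 342 s.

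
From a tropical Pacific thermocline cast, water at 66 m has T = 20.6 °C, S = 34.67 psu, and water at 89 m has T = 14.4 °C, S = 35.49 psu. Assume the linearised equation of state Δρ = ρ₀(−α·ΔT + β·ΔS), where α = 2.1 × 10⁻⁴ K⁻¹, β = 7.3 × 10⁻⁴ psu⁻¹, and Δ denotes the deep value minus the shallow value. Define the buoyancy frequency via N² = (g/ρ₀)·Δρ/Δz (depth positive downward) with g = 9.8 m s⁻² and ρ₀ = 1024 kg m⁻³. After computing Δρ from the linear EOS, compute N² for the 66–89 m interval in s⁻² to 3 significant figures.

ΔT = -6.2 K, ΔS = +0.82 psu (deep − shallow).
Δρ/ρ₀ = −αΔT + βΔS = 1.302 × 10⁻³ + 5.986 × 10⁻⁴ = 1.9006 × 10⁻³, so Δρ ≈ 1.946 kg m⁻³.
N² = (g/ρ₀)·Δρ/Δz = g·(Δρ/ρ₀)/Δz = 9.8 × 1.9006 × 10⁻³ / 23 = 8.0982 × 10⁻⁴ s⁻² ≈ 8.10 × 10⁻⁴ s⁻².

8.10 × 10⁻⁴ s⁻²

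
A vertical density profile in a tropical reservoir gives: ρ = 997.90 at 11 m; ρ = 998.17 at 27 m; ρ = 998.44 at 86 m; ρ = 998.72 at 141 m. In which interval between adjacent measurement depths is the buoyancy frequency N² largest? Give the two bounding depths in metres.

11–27 m

Compute the density gradient over each adjacent pair:
  11–27 m: Δρ/Δz = 0.27/16 = 0.017 kg m⁻⁴
  27–86 m: Δρ/Δz = 0.27/59 = 4.6 × 10⁻³ kg m⁻⁴
  86–141 m: Δρ/Δz = 0.28/55 = 5.1 × 10⁻³ kg m⁻⁴
The largest gradient is in the 11–27 m interval — the pycnocline.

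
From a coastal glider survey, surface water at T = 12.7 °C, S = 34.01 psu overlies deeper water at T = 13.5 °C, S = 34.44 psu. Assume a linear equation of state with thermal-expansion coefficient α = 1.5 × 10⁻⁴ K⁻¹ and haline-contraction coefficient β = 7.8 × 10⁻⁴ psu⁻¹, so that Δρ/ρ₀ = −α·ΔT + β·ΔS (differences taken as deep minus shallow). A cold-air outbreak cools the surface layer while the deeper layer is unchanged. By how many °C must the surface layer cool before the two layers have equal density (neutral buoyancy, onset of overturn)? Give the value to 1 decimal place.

1.4 °C

Neutral buoyancy requires Δρ = 0, i.e. −α(T_deep − T_surf′) + β(S_deep − S_surf) = 0.
T_surf′ = T_deep − (β/α)·ΔS = 13.5 − (7.8 × 10⁻⁴/1.5 × 10⁻⁴)·(+0.43) = 11.264 °C.
Cooling required: 12.7 − (11.264) = 1.436 °C.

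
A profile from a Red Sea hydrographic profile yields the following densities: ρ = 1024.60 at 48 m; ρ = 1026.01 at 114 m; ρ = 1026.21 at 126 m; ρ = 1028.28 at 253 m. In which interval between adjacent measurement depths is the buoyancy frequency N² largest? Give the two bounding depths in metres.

Compute the density gradient over each adjacent pair:
  48–114 m: Δρ/Δz = 1.41/66 = 0.021 kg m⁻⁴
  114–126 m: Δρ/Δz = 0.20/12 = 0.017 kg m⁻⁴
  126–253 m: Δρ/Δz = 2.07/127 = 0.016 kg m⁻⁴
The largest gradient is in the 48–114 m interval — the pycnocline.

48–114 m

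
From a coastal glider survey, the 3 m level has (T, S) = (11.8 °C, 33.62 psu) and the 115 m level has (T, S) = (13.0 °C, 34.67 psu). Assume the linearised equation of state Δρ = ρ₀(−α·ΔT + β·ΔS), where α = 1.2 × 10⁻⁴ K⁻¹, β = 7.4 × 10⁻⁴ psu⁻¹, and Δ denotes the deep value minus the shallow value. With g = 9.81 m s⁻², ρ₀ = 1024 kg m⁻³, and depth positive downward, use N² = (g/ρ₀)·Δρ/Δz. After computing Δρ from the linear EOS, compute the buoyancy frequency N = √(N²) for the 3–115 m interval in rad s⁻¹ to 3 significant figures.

ΔT = +1.2 K, ΔS = +1.05 psu (deep − shallow).
Δρ/ρ₀ = −αΔT + βΔS = -1.44 × 10⁻⁴ + 7.77 × 10⁻⁴ = 6.33 × 10⁻⁴, so Δρ ≈ 0.6482 kg m⁻³.
N² = (g/ρ₀)·Δρ/Δz = g·(Δρ/ρ₀)/Δz = 9.81 × 6.33 × 10⁻⁴ / 112 = 5.5444 × 10⁻⁵ s⁻².
N = √(5.5444 × 10⁻⁵) = 7.4461 × 10⁻³ rad s⁻¹ ≈ 7.45 × 10⁻³ rad s⁻¹.

7.45 × 10⁻³ rad s⁻¹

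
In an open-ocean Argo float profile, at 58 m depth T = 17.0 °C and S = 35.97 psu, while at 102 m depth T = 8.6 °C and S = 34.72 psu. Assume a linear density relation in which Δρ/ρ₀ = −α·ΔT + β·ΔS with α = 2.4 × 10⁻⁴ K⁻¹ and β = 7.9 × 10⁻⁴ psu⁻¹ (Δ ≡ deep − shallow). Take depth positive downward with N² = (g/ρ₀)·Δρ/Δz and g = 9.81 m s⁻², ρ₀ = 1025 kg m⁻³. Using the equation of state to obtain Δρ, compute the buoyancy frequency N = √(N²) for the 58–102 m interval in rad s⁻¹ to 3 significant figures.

0.0151 rad s⁻¹

ΔT = -8.4 K, ΔS = -1.25 psu (deep − shallow).
Δρ/ρ₀ = −αΔT + βΔS = 2.016 × 10⁻³ − 9.875 × 10⁻⁴ = 1.0285 × 10⁻³, so Δρ ≈ 1.054 kg m⁻³.
N² = (g/ρ₀)·Δρ/Δz = g·(Δρ/ρ₀)/Δz = 9.81 × 1.0285 × 10⁻³ / 44 = 2.2931 × 10⁻⁴ s⁻².
N = √(2.2931 × 10⁻⁴) = 0.015143 rad s⁻¹ ≈ 0.0151 rad s⁻¹.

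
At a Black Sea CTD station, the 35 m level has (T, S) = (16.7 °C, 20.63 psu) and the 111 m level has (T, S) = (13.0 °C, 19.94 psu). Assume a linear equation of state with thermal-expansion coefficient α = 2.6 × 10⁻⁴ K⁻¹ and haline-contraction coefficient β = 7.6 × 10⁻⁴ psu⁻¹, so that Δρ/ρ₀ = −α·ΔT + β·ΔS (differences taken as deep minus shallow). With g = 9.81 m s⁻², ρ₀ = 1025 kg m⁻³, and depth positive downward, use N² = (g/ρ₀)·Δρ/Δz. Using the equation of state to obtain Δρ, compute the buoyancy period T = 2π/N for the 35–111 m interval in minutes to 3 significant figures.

13.9 min

ΔT = -3.7 K, ΔS = -0.69 psu (deep − shallow).
Δρ/ρ₀ = −αΔT + βΔS = 9.62 × 10⁻⁴ − 5.244 × 10⁻⁴ = 4.376 × 10⁻⁴, so Δρ ≈ 0.4485 kg m⁻³.
N² = (g/ρ₀)·Δρ/Δz = g·(Δρ/ρ₀)/Δz = 9.81 × 4.376 × 10⁻⁴ / 76 = 5.6485 × 10⁻⁵ s⁻².
N = √(5.6485 × 10⁻⁵) = 7.5157 × 10⁻³ rad s⁻¹ → T = 2π/N = 836.01 s = 13.934 min ≈ 13.9 min.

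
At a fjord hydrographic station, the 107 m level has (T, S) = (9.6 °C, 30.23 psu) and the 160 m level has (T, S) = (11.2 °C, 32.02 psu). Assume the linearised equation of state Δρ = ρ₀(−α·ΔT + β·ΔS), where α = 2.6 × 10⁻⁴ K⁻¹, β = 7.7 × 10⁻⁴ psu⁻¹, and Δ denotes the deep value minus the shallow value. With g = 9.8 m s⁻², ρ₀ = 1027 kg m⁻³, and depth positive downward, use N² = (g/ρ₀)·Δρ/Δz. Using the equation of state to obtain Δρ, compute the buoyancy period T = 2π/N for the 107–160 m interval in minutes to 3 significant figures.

7.85 min

ΔT = +1.6 K, ΔS = +1.79 psu (deep − shallow).
Δρ/ρ₀ = −αΔT + βΔS = -4.16 × 10⁻⁴ + 1.3783 × 10⁻³ = 9.623 × 10⁻⁴, so Δρ ≈ 0.9883 kg m⁻³.
N² = (g/ρ₀)·Δρ/Δz = g·(Δρ/ρ₀)/Δz = 9.8 × 9.623 × 10⁻⁴ / 53 = 1.7793 × 10⁻⁴ s⁻².
N = √(1.7793 × 10⁻⁴) = 0.013339 rad s⁻¹ → T = 2π/N = 471.04 s = 7.8507 min ≈ 7.85 min.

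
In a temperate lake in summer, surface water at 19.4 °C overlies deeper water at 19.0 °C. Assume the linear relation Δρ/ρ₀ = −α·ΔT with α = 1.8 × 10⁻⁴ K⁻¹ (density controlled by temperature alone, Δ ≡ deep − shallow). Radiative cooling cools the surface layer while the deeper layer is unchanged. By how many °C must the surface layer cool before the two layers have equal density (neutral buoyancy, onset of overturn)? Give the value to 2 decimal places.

With temperature the only control, equal density requires T_surf′ = T_deep.
T_surf′ = 19.0 °C.
Cooling required: 19.4 − 19.0 = 0.40 °C.

0.40 °C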